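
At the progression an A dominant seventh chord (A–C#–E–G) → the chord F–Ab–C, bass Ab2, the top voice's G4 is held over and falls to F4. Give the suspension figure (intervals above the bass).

7–6 suspension.

At the second chord the bass is Ab2. The suspended G4 lies a seventh above the bass; after resolving down by step to F4, the interval above the bass becomes a sixth.
Suspension figures are named by those two intervals: 7–6.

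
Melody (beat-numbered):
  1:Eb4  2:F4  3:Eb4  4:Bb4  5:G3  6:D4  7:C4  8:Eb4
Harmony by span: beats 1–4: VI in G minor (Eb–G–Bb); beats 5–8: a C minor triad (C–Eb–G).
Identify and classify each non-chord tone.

The harmony at that moment is Eb major triad (Eb, G, Bb); F4 is not a chord tone.
It is approached by step up from Eb4 and left by step down to Eb4.
Step away and step back to the same note — a neighbor tone (upper neighbor).
The harmony at that moment is C minor triad (C, Eb, G); D4 is not a chord tone.
It is approached by leap up from G3 and left by step down to C4.
Leap in, step out — an appoggiatura.

F4 (beat 2) — neighbor tone; D4 (beat 6) — appoggiatura.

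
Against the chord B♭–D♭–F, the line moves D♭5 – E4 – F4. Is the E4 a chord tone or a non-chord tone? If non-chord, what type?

The harmony at that moment is B♭ minor triad (B♭, D♭, F); E4 is not a chord tone.
It is approached by leap down from D♭5 and left by step up to F4.
Leap in, step out — an appoggiatura.

Non-chord tone — an appoggiatura.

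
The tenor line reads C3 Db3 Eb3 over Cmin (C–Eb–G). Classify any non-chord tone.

The harmony at that moment is C minor triad (C, Eb, G); Db3 is not a chord tone.
It is approached by step up from C3 and left by step up to Eb3.
Step in, step out in the same direction — a passing tone.

Db3 is a passing tone.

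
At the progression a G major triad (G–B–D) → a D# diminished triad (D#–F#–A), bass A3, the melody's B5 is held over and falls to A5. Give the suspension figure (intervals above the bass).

At the second chord the bass is A3. The suspended B5 lies a ninth above the bass; after resolving down by step to A5, the interval above the bass becomes an octave.
Suspension figures are named by those two intervals: 9–8.

9–8 suspension.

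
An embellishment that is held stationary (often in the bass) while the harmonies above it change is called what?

Approach: none. Departure: none — a single pitch is sustained while the chords change around it, passing through harmonies that do not contain it.
No melodic motion at all; the dissonance is created entirely by the moving harmonies against the stationary note — a pedal tone (pedal point).

Pedal tone.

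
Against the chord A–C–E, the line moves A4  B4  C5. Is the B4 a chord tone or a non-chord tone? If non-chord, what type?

Non-chord tone — a passing tone.

The harmony at that moment is A minor triad (A, C, E); B4 is not a chord tone.
It is approached by step up from A4 and left by step up to C5.
Step in, step out in the same direction — a passing tone.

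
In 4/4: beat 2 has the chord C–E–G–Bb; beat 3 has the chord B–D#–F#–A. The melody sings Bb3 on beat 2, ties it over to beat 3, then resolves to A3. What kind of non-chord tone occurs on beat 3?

The harmony at that moment is B dominant seventh chord (B, D#, F#, A); Bb3 is not a chord tone.
It is held over (the same pitch as the preceding Bb3) and left by step down to A3.
Held over from the previous chord and resolving down by step — a suspension.

Suspension.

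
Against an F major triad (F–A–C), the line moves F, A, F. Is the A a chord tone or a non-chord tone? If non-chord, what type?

F major triad contains F, A, C; A is the third, so it is a chord tone.

Chord tone (the third of F major triad).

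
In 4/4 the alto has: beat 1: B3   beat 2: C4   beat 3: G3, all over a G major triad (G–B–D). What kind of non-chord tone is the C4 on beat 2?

Escape tone.

The harmony at that moment is G major triad (G, B, D); C4 is not a chord tone.
It is approached by step up from B3 and left by leap down to G3.
Step in, leap out, on a weak beat — an escape tone.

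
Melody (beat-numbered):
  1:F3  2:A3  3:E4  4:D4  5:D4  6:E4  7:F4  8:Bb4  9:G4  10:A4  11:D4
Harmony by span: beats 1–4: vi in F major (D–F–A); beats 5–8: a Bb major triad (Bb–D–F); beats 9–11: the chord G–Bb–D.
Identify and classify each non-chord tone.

E4 (beat 3) — appoggiatura; E4 (beat 6) — passing tone; A4 (beat 10) — escape tone.

The harmony at that moment is D minor triad (D, F, A); E4 is not a chord tone.
It is approached by leap up from A3 and left by step down to D4.
Leap in, step out — an appoggiatura.
The harmony at that moment is Bb major triad (Bb, D, F); E4 is not a chord tone.
It is approached by step up from D4 and left by step up to F4.
Step in, step out in the same direction — a passing tone.
The harmony at that moment is G minor triad (G, Bb, D); A4 is not a chord tone.
It is approached by step up from G4 and left by leap down to D4.
Step in, leap out — an escape tone.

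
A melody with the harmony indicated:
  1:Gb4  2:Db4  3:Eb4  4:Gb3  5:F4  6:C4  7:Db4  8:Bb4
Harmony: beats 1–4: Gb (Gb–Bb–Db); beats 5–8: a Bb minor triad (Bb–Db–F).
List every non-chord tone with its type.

The harmony at that moment is Gb major triad (Gb, Bb, Db); Eb4 is not a chord tone.
It is approached by step up from Db4 and left by leap down to Gb3.
Step in, leap out — an escape tone.
The harmony at that moment is Bb minor triad (Bb, Db, F); C4 is not a chord tone.
It is approached by leap down from F4 and left by step up to Db4.
Leap in, step out — an appoggiatura.

Eb4 (beat 3) — escape tone; C4 (beat 6) — appoggiatura.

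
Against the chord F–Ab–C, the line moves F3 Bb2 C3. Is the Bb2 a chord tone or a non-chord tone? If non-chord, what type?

Non-chord tone — an appoggiatura.

The harmony at that moment is F minor triad (F, Ab, C); Bb2 is not a chord tone.
It is approached by leap down from F3 and left by step up to C3.
Leap in, step out — an appoggiatura.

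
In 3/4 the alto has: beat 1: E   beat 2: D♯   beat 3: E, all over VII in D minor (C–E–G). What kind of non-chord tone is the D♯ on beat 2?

The harmony at that moment is C major triad (C, E, G); D♯ is not a chord tone.
It is approached by step down from E and left by step up to E.
Step away and step back to the same note — a neighbor tone (lower neighbor).

Lower neighbor tone.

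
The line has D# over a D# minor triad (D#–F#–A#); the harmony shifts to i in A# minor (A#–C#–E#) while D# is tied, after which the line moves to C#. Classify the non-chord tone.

D# is a suspension.

The harmony at that moment is A# minor triad (A#, C#, E#); D# is not a chord tone.
It is held over (the same pitch as the preceding D#) and left by step down to C#.
Held over from the previous chord and resolving down by step — a suspension.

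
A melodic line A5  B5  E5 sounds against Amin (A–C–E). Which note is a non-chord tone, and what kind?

B5 is an escape tone.

The harmony at that moment is A minor triad (A, C, E); B5 is not a chord tone.
It is approached by step up from A5 and left by leap down to E5.
Step in, leap out — an escape tone.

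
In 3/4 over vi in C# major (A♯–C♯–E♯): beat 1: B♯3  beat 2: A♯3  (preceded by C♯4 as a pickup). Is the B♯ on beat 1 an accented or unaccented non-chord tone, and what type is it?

The harmony at that moment is A♯ minor triad (A♯, C♯, E♯); B♯3 is not a chord tone.
It is approached by step down from C♯4 and left by step down to A♯3.
Step in, step out in the same direction — a passing tone.
It falls on the downbeat, so it is accented.

Accented passing tone.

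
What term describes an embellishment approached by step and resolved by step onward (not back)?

Passing tone.

Approach: by step. Departure: by step, continuing in the same direction.
Stepwise on both sides with no change of direction means the note fills in the space between two different chord tones — a passing tone. (Had it turned back to its starting note it would be a neighbor tone instead.)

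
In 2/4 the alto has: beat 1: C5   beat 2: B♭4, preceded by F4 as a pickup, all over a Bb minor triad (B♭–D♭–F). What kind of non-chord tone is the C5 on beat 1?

Appoggiatura.

The harmony at that moment is B♭ minor triad (B♭, D♭, F); C5 is not a chord tone.
It is approached by leap up from F4 and left by step down to B♭4.
Leap in, step out, metrically accented — an appoggiatura.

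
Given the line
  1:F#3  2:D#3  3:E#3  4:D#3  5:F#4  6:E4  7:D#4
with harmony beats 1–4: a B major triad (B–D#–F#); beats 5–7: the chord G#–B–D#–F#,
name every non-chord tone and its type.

E#3 (beat 3) — neighbor tone; E4 (beat 6) — passing tone.

The harmony at that moment is B major triad (B, D#, F#); E#3 is not a chord tone.
It is approached by step up from D#3 and left by step down to D#3.
Step away and step back to the same note — a neighbor tone (upper neighbor).
The harmony at that moment is G# minor seventh chord (G#, B, D#, F#); E4 is not a chord tone.
It is approached by step down from F#4 and left by step down to D#4.
Step in, step out in the same direction — a passing tone.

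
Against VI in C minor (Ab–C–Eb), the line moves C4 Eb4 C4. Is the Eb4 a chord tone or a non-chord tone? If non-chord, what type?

Ab major triad contains Ab, C, Eb; Eb is the fifth, so it is a chord tone.

Chord tone (the fifth of Ab major triad).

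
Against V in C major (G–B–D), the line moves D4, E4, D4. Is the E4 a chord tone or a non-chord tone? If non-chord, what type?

The harmony at that moment is G major triad (G, B, D); E4 is not a chord tone.
It is approached by step up from D4 and left by step down to D4.
Step away and step back to the same note — a neighbor tone (upper neighbor).

Non-chord tone — a neighbor tone.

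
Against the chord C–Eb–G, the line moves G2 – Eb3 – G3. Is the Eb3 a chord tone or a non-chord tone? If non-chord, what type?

Chord tone (the third of C minor triad).

C minor triad contains C, Eb, G; Eb is the third, so it is a chord tone.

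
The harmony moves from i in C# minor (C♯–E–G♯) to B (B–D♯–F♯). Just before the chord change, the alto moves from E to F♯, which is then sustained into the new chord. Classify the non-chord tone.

The harmony at that moment is C♯ minor triad (C♯, E, G♯); F♯ is not a chord tone.
It is approached by step up from E and then sustained as the same pitch into the next harmony.
Arriving early and becoming a chord tone when the harmony changes — an anticipation.

F♯ is an anticipation.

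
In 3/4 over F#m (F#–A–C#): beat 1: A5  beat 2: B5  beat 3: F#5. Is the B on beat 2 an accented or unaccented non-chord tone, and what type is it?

The harmony at that moment is F# minor triad (F#, A, C#); B5 is not a chord tone.
It is approached by step up from A5 and left by leap down to F#5.
Step in, leap out — an escape tone.
It falls on a weak beat, so it is unaccented.

Unaccented escape tone.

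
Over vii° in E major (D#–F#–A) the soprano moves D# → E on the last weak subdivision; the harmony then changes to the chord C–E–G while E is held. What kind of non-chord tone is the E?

The harmony at that moment is D# diminished triad (D#, F#, A); E is not a chord tone.
It is approached by step up from D# and then sustained as the same pitch into the next harmony.
Arriving early and becoming a chord tone when the harmony changes — an anticipation.

E is an anticipation.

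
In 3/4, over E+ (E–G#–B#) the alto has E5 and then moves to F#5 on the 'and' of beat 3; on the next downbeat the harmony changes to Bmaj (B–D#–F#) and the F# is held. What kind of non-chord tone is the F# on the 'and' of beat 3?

Anticipation.

The harmony at that moment is E augmented triad (E, G#, B#); F#5 is not a chord tone.
It is approached by step up from E5 and then sustained as the same pitch into the next harmony.
Arriving early and becoming a chord tone when the harmony changes — an anticipation.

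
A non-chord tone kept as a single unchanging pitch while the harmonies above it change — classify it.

Approach: none. Departure: none — a single pitch is sustained while the chords change around it, passing through harmonies that do not contain it.
No melodic motion at all; the dissonance is created entirely by the moving harmonies against the stationary note — a pedal tone (pedal point).

Pedal tone.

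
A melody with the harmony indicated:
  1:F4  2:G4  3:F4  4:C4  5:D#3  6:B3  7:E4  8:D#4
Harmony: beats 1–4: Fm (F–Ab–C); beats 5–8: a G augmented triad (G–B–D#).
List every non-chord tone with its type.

The harmony at that moment is F minor triad (F, Ab, C); G4 is not a chord tone.
It is approached by step up from F4 and left by step down to F4.
Step away and step back to the same note — a neighbor tone (upper neighbor).
The harmony at that moment is G augmented triad (G, B, D#); E4 is not a chord tone.
It is approached by leap up from B3 and left by step down to D#4.
Leap in, step out — an appoggiatura.

G4 (beat 2) — neighbor tone; E4 (beat 7) — appoggiatura.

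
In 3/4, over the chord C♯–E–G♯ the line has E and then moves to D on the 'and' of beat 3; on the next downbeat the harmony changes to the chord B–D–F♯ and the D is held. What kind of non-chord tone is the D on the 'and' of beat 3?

The harmony at that moment is C♯ minor triad (C♯, E, G♯); D is not a chord tone.
It is approached by step down from E and then sustained as the same pitch into the next harmony.
Arriving early and becoming a chord tone when the harmony changes — an anticipation.

Anticipation.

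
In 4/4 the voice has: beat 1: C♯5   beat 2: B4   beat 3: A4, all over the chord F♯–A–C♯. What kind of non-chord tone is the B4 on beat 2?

The harmony at that moment is F♯ minor triad (F♯, A, C♯); B4 is not a chord tone.
It is approached by step down from C♯5 and left by step down to A4.
Step in, step out in the same direction — a passing tone.

Passing tone.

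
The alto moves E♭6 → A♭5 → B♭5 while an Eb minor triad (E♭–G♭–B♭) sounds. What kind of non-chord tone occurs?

The harmony at that moment is E♭ minor triad (E♭, G♭, B♭); A♭5 is not a chord tone.
It is approached by leap down from E♭6 and left by step up to B♭5.
Leap in, step out — an appoggiatura.

A♭5 is an appoggiatura.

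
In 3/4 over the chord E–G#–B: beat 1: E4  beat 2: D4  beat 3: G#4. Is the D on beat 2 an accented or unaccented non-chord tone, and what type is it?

Unaccented escape tone.

The harmony at that moment is E major triad (E, G#, B); D4 is not a chord tone.
It is approached by step down from E4 and left by leap up to G#4.
Step in, leap out — an escape tone.
It falls on a weak beat, so it is unaccented.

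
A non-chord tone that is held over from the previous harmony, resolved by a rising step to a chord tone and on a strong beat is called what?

Approach: by preparation — the pitch is first a chord tone, then held (tied or repeated) while the harmony changes under it. Departure: up by step. Metric position: strong.
A prepared dissonance that resolves upward by step — a retardation. (The same figure resolving downward would be a suspension.)

Retardation.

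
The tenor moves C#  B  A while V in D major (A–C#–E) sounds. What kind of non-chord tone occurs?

The harmony at that moment is A major triad (A, C#, E); B is not a chord tone.
It is approached by step down from C# and left by step down to A.
Step in, step out in the same direction — a passing tone.

B is a passing tone.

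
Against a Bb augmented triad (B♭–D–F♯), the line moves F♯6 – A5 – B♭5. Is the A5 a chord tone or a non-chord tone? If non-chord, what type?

Non-chord tone — an appoggiatura.

The harmony at that moment is B♭ augmented triad (B♭, D, F♯); A5 is not a chord tone.
It is approached by leap down from F♯6 and left by step up to B♭5.
Leap in, step out — an appoggiatura.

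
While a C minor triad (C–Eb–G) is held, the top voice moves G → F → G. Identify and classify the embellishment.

The harmony at that moment is C minor triad (C, Eb, G); F is not a chord tone.
It is approached by step down from G and left by step up to G.
Step away and step back to the same note — a neighbor tone (lower neighbor).

F is a neighbor tone.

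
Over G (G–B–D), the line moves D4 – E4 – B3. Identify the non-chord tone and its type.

E4 is an escape tone.

The harmony at that moment is G major triad (G, B, D); E4 is not a chord tone.
It is approached by step up from D4 and left by leap down to B3.
Step in, leap out — an escape tone.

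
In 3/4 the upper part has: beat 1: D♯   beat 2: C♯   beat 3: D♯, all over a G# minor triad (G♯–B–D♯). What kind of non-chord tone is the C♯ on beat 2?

Lower neighbor tone.

The harmony at that moment is G♯ minor triad (G♯, B, D♯); C♯ is not a chord tone.
It is approached by step down from D♯ and left by step up to D♯.
Step away and step back to the same note — a neighbor tone (lower neighbor).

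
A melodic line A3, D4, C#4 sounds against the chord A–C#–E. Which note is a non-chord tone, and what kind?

D4 is an appoggiatura.

The harmony at that moment is A major triad (A, C#, E); D4 is not a chord tone.
It is approached by leap up from A3 and left by step down to C#4.
Leap in, step out — an appoggiatura.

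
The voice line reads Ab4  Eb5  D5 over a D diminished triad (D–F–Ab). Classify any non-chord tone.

The harmony at that moment is D diminished triad (D, F, Ab); Eb5 is not a chord tone.
It is approached by leap up from Ab4 and left by step down to D5.
Leap in, step out — an appoggiatura.

Eb5 is an appoggiatura.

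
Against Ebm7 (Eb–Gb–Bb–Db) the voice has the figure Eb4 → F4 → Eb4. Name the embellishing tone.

F4 is a neighbor tone.

The harmony at that moment is Eb minor seventh chord (Eb, Gb, Bb, Db); F4 is not a chord tone.
It is approached by step up from Eb4 and left by step down to Eb4.
Step away and step back to the same note — a neighbor tone (upper neighbor).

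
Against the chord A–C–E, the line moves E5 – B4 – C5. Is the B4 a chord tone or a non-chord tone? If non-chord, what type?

The harmony at that moment is A minor triad (A, C, E); B4 is not a chord tone.
It is approached by leap down from E5 and left by step up to C5.
Leap in, step out — an appoggiatura.

Non-chord tone — an appoggiatura.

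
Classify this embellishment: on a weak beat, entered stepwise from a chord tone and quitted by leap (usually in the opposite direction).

Approach: by step. Departure: by leap. Metric position: weak.
Step in, leap out, from a weak position — an escape tone (échappée). (It is the mirror image of the appoggiatura, which leaps in and steps out on a strong beat.)

Escape tone.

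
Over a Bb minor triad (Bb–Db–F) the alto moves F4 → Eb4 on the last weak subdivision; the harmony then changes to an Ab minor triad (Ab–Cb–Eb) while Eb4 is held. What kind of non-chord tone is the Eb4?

Eb4 is an anticipation.

The harmony at that moment is Bb minor triad (Bb, Db, F); Eb4 is not a chord tone.
It is approached by step down from F4 and then sustained as the same pitch into the next harmony.
Arriving early and becoming a chord tone when the harmony changes — an anticipation.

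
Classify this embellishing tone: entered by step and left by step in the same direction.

Passing tone.

Approach: by step. Departure: by step, continuing in the same direction.
Stepwise on both sides with no change of direction means the note fills in the space between two different chord tones — a passing tone. (Had it turned back to its starting note it would be a neighbor tone instead.)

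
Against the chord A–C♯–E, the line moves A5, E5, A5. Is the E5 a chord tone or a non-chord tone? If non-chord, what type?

A major triad contains A, C♯, E; E is the fifth, so it is a chord tone.

Chord tone (the fifth of A major triad).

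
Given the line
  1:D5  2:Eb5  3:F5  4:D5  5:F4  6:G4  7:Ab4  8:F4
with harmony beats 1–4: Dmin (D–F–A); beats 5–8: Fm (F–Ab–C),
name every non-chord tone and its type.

Eb5 (beat 2) — passing tone; G4 (beat 6) — passing tone.

The harmony at that moment is D minor triad (D, F, A); Eb5 is not a chord tone.
It is approached by step up from D5 and left by step up to F5.
Step in, step out in the same direction — a passing tone.
The harmony at that moment is F minor triad (F, Ab, C); G4 is not a chord tone.
It is approached by step up from F4 and left by step up to Ab4.
Step in, step out in the same direction — a passing tone.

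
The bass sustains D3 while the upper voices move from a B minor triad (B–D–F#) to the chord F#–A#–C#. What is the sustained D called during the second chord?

Pedal tone (pedal point).

The harmony at that moment is F# major triad (F#, A#, C#); D3 is not a chord tone.
It is held over (the same pitch as the preceding D3) and then sustained as the same pitch into the next harmony.
Sustained through a change of harmony — a pedal tone.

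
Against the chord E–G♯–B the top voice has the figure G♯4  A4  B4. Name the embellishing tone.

A4 is a passing tone.

The harmony at that moment is E major triad (E, G♯, B); A4 is not a chord tone.
It is approached by step up from G♯4 and left by step up to B4.
Step in, step out in the same direction — a passing tone.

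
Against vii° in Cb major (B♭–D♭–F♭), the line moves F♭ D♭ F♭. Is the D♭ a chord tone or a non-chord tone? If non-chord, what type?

Chord tone (the third of Bb diminished triad).

Bb diminished triad contains B♭, D♭, F♭; D♭ is the third, so it is a chord tone.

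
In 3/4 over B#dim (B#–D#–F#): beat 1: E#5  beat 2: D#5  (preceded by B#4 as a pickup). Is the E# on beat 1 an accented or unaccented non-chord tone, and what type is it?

Accented appoggiatura.

The harmony at that moment is B# diminished triad (B#, D#, F#); E#5 is not a chord tone.
It is approached by leap up from B#4 and left by step down to D#5.
Leap in, step out — an appoggiatura.
It falls on the downbeat, so it is accented.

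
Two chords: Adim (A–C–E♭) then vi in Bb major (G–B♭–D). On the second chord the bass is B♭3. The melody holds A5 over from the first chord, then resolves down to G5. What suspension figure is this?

At the second chord the bass is B♭3. The suspended A5 lies a seventh above the bass; after resolving down by step to G5, the interval above the bass becomes a sixth.
Suspension figures are named by those two intervals: 7–6.

7–6 suspension.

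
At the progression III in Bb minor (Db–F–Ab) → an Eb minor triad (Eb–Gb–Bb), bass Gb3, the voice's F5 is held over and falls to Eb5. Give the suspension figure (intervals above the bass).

At the second chord the bass is Gb3. The suspended F5 lies a seventh above the bass; after resolving down by step to Eb5, the interval above the bass becomes a sixth.
Suspension figures are named by those two intervals: 7–6.

7–6 suspension.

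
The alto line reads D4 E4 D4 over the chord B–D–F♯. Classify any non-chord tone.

The harmony at that moment is B minor triad (B, D, F♯); E4 is not a chord tone.
It is approached by step up from D4 and left by step down to D4.
Step away and step back to the same note — a neighbor tone (upper neighbor).

E4 is a neighbor tone.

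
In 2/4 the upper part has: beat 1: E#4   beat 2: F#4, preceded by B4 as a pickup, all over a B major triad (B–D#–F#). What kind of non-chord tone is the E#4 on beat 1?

Appoggiatura.

The harmony at that moment is B major triad (B, D#, F#); E#4 is not a chord tone.
It is approached by leap down from B4 and left by step up to F#4.
Leap in, step out, metrically accented — an appoggiatura.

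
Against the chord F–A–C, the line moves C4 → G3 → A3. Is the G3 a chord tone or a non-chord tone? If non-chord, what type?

Non-chord tone — an appoggiatura.

The harmony at that moment is F major triad (F, A, C); G3 is not a chord tone.
It is approached by leap down from C4 and left by step up to A3.
Leap in, step out — an appoggiatura.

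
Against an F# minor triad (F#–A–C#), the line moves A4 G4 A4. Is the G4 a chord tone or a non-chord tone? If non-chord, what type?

The harmony at that moment is F# minor triad (F#, A, C#); G4 is not a chord tone.
It is approached by step down from A4 and left by step up to A4.
Step away and step back to the same note — a neighbor tone (lower neighbor).

Non-chord tone — a neighbor tone.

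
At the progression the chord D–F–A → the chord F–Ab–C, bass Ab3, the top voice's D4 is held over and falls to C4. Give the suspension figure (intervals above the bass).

At the second chord the bass is Ab3. The suspended D4 lies a fourth above the bass; after resolving down by step to C4, the interval above the bass becomes a third.
Suspension figures are named by those two intervals: 4–3.

4–3 suspension.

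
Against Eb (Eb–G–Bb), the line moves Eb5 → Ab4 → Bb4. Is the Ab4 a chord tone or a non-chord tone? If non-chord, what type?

Non-chord tone — an appoggiatura.

The harmony at that moment is Eb major triad (Eb, G, Bb); Ab4 is not a chord tone.
It is approached by leap down from Eb5 and left by step up to Bb4.
Leap in, step out — an appoggiatura.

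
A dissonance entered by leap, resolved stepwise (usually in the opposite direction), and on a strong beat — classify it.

Appoggiatura.

Approach: by leap. Departure: by step. Metric position: strong.
Leap in, step out, in a metrically strong position — an appoggiatura. (It is the mirror image of the escape tone, which steps in and leaps out from a weak position.)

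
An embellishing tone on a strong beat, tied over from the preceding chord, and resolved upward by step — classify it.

Retardation.

Approach: by preparation — the pitch is first a chord tone, then held (tied or repeated) while the harmony changes under it. Departure: up by step. Metric position: strong.
A prepared dissonance that resolves upward by step — a retardation. (The same figure resolving downward would be a suspension.)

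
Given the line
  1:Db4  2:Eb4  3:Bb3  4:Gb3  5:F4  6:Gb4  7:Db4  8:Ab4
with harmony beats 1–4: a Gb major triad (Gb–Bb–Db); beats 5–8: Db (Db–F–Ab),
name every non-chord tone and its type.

The harmony at that moment is Gb major triad (Gb, Bb, Db); Eb4 is not a chord tone.
It is approached by step up from Db4 and left by leap down to Bb3.
Step in, leap out — an escape tone.
The harmony at that moment is Db major triad (Db, F, Ab); Gb4 is not a chord tone.
It is approached by step up from F4 and left by leap down to Db4.
Step in, leap out — an escape tone.

Eb4 (beat 2) — escape tone; Gb4 (beat 6) — escape tone.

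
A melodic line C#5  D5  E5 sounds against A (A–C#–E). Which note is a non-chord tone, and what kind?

D5 is a passing tone.

The harmony at that moment is A major triad (A, C#, E); D5 is not a chord tone.
It is approached by step up from C#5 and left by step up to E5.
Step in, step out in the same direction — a passing tone.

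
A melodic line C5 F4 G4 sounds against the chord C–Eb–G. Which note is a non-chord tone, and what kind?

The harmony at that moment is C minor triad (C, Eb, G); F4 is not a chord tone.
It is approached by leap down from C5 and left by step up to G4.
Leap in, step out — an appoggiatura.

F4 is an appoggiatura.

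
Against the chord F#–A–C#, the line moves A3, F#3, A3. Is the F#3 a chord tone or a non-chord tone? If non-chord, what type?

Chord tone (the root of F# minor triad).

F# minor triad contains F#, A, C#; F# is the root, so it is a chord tone.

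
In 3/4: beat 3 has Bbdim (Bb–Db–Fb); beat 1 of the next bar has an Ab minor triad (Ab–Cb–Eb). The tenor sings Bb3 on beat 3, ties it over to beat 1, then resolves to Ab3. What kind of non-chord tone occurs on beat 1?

The harmony at that moment is Ab minor triad (Ab, Cb, Eb); Bb3 is not a chord tone.
It is held over (the same pitch as the preceding Bb3) and left by step down to Ab3.
Held over from the previous chord and resolving down by step — a suspension.

Suspension.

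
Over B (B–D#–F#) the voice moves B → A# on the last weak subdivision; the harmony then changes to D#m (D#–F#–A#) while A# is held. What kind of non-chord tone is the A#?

The harmony at that moment is B major triad (B, D#, F#); A# is not a chord tone.
It is approached by step down from B and then sustained as the same pitch into the next harmony.
Arriving early and becoming a chord tone when the harmony changes — an anticipation.

A# is an anticipation.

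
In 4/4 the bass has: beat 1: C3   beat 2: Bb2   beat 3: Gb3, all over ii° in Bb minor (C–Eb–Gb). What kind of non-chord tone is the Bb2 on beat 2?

The harmony at that moment is C diminished triad (C, Eb, Gb); Bb2 is not a chord tone.
It is approached by step down from C3 and left by leap up to Gb3.
Step in, leap out, on a weak beat — an escape tone.

Escape tone.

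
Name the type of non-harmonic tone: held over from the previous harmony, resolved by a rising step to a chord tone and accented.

Approach: by preparation — the pitch is first a chord tone, then held (tied or repeated) while the harmony changes under it. Departure: up by step. Metric position: strong.
A prepared dissonance that resolves upward by step — a retardation. (The same figure resolving downward would be a suspension.)

Retardation.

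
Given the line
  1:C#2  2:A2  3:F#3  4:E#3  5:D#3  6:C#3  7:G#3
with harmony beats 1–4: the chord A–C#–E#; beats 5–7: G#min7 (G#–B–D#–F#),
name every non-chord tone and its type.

The harmony at that moment is A augmented triad (A, C#, E#); F#3 is not a chord tone.
It is approached by leap up from A2 and left by step down to E#3.
Leap in, step out — an appoggiatura.
The harmony at that moment is G# minor seventh chord (G#, B, D#, F#); C#3 is not a chord tone.
It is approached by step down from D#3 and left by leap up to G#3.
Step in, leap out — an escape tone.

F#3 (beat 3) — appoggiatura; C#3 (beat 6) — escape tone.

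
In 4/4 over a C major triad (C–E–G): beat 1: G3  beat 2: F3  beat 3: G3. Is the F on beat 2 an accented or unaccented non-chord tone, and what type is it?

The harmony at that moment is C major triad (C, E, G); F3 is not a chord tone.
It is approached by step down from G3 and left by step up to G3.
Step away and step back to the same note — a neighbor tone (lower neighbor).
It falls on a weak beat, so it is unaccented.

Unaccented neighbor tone.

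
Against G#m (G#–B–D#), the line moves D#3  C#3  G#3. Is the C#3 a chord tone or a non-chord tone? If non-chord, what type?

The harmony at that moment is G# minor triad (G#, B, D#); C#3 is not a chord tone.
It is approached by step down from D#3 and left by leap up to G#3.
Step in, leap out — an escape tone.

Non-chord tone — an escape tone.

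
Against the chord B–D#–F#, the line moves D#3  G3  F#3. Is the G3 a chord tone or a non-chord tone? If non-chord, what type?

The harmony at that moment is B major triad (B, D#, F#); G3 is not a chord tone.
It is approached by leap up from D#3 and left by step down to F#3.
Leap in, step out — an appoggiatura.

Non-chord tone — an appoggiatura.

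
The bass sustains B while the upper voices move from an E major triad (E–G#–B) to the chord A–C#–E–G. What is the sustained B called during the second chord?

Pedal tone (pedal point).

The harmony at that moment is A dominant seventh chord (A, C#, E, G); B is not a chord tone.
It is held over (the same pitch as the preceding B) and then sustained as the same pitch into the next harmony.
Sustained through a change of harmony — a pedal tone.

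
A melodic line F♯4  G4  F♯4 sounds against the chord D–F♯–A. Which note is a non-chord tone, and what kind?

G4 is a neighbor tone.

The harmony at that moment is D major triad (D, F♯, A); G4 is not a chord tone.
It is approached by step up from F♯4 and left by step down to F♯4.
Step away and step back to the same note — a neighbor tone (upper neighbor).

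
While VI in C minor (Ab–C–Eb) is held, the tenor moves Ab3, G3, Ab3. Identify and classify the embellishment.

The harmony at that moment is Ab major triad (Ab, C, Eb); G3 is not a chord tone.
It is approached by step down from Ab3 and left by step up to Ab3.
Step away and step back to the same note — a neighbor tone (lower neighbor).

G3 is a neighbor tone.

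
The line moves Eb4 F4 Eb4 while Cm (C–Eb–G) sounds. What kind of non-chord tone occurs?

The harmony at that moment is C minor triad (C, Eb, G); F4 is not a chord tone.
It is approached by step up from Eb4 and left by step down to Eb4.
Step away and step back to the same note — a neighbor tone (upper neighbor).

F4 is a neighbor tone.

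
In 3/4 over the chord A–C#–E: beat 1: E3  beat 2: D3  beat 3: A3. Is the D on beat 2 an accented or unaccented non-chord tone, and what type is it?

The harmony at that moment is A major triad (A, C#, E); D3 is not a chord tone.
It is approached by step down from E3 and left by leap up to A3.
Step in, leap out — an escape tone.
It falls on a weak beat, so it is unaccented.

Unaccented escape tone.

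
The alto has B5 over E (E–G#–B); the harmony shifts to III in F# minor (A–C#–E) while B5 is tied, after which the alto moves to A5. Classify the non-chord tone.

The harmony at that moment is A major triad (A, C#, E); B5 is not a chord tone.
It is held over (the same pitch as the preceding B5) and left by step down to A5.
Held over from the previous chord and resolving down by step — a suspension.

B5 is a suspension.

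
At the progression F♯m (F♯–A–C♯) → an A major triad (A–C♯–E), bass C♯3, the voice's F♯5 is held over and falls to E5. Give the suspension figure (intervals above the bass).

4–3 suspension.

At the second chord the bass is C♯3. The suspended F♯5 lies a fourth above the bass; after resolving down by step to E5, the interval above the bass becomes a third.
Suspension figures are named by those two intervals: 4–3.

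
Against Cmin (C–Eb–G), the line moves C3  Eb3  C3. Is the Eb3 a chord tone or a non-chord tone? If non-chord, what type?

C minor triad contains C, Eb, G; Eb is the third, so it is a chord tone.

Chord tone (the third of C minor triad).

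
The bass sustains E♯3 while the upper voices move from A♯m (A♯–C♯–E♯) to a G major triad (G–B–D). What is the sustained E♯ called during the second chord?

Pedal tone (pedal point).

The harmony at that moment is G major triad (G, B, D); E♯3 is not a chord tone.
It is held over (the same pitch as the preceding E♯3) and then sustained as the same pitch into the next harmony.
Sustained through a change of harmony — a pedal tone.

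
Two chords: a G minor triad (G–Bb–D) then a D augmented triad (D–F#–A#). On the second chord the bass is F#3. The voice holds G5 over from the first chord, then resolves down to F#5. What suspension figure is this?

At the second chord the bass is F#3. The suspended G5 lies a ninth above the bass; after resolving down by step to F#5, the interval above the bass becomes an octave.
Suspension figures are named by those two intervals: 9–8.

9–8 suspension.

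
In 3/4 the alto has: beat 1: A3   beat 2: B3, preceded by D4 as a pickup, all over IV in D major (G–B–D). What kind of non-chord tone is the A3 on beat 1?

The harmony at that moment is G major triad (G, B, D); A3 is not a chord tone.
It is approached by leap down from D4 and left by step up to B3.
Leap in, step out, metrically accented — an appoggiatura.

Appoggiatura.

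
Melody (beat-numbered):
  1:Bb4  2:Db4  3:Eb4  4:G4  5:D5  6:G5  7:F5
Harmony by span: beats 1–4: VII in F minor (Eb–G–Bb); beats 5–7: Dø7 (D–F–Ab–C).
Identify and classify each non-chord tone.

The harmony at that moment is Eb major triad (Eb, G, Bb); Db4 is not a chord tone.
It is approached by leap down from Bb4 and left by step up to Eb4.
Leap in, step out — an appoggiatura.
The harmony at that moment is D half-diminished seventh chord (D, F, Ab, C); G5 is not a chord tone.
It is approached by leap up from D5 and left by step down to F5.
Leap in, step out — an appoggiatura.

Db4 (beat 2) — appoggiatura; G5 (beat 6) — appoggiatura.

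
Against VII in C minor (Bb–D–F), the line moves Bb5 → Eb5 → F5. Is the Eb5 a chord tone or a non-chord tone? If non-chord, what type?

The harmony at that moment is Bb major triad (Bb, D, F); Eb5 is not a chord tone.
It is approached by leap down from Bb5 and left by step up to F5.
Leap in, step out — an appoggiatura.

Non-chord tone — an appoggiatura.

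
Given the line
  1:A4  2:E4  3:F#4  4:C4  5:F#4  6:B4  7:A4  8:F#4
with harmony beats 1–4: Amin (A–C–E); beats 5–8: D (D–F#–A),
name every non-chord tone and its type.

The harmony at that moment is A minor triad (A, C, E); F#4 is not a chord tone.
It is approached by step up from E4 and left by leap down to C4.
Step in, leap out — an escape tone.
The harmony at that moment is D major triad (D, F#, A); B4 is not a chord tone.
It is approached by leap up from F#4 and left by step down to A4.
Leap in, step out — an appoggiatura.

F#4 (beat 3) — escape tone; B4 (beat 6) — appoggiatura.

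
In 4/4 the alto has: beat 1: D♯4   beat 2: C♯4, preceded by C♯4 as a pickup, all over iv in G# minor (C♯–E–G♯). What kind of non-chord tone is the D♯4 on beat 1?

The harmony at that moment is C♯ minor triad (C♯, E, G♯); D♯4 is not a chord tone.
It is approached by step up from C♯4 and left by step down to C♯4.
Step away and step back to the same note — a neighbor tone (upper neighbor).

Upper neighbor tone.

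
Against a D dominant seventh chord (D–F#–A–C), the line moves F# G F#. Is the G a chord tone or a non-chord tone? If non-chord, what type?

The harmony at that moment is D dominant seventh chord (D, F#, A, C); G is not a chord tone.
It is approached by step up from F# and left by step down to F#.
Step away and step back to the same note — a neighbor tone (upper neighbor).

Non-chord tone — a neighbor tone.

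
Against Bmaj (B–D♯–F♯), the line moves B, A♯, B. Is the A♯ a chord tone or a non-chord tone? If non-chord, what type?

The harmony at that moment is B major triad (B, D♯, F♯); A♯ is not a chord tone.
It is approached by step down from B and left by step up to B.
Step away and step back to the same note — a neighbor tone (lower neighbor).

Non-chord tone — a neighbor tone.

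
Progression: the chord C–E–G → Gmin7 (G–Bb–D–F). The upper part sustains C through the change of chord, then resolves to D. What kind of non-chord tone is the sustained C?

The harmony at that moment is G minor seventh chord (G, Bb, D, F); C is not a chord tone.
It is held over (the same pitch as the preceding C) and left by step up to D.
Held over from the previous chord and resolving up by step — a retardation.

C is a retardation.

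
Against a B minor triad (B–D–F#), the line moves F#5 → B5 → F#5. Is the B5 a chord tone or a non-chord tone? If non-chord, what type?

B minor triad contains B, D, F#; B is the root, so it is a chord tone.

Chord tone (the root of B minor triad).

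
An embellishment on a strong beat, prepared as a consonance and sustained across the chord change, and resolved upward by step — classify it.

Approach: by preparation — the pitch is first a chord tone, then held (tied or repeated) while the harmony changes under it. Departure: up by step. Metric position: strong.
A prepared dissonance that resolves upward by step — a retardation. (The same figure resolving downward would be a suspension.)

Retardation.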